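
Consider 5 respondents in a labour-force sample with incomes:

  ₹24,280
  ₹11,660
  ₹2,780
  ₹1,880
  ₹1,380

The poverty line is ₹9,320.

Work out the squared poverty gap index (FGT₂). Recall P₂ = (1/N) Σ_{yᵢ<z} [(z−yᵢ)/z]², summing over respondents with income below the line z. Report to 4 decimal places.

0.3711

Poor units: ₹1,380, ₹1,880, ₹2,780 (q = 3 of N = 5).
Gap ratios (z−y)/z: (9320−1380)/9320 = 0.8519; (9320−1880)/9320 = 0.7983; (9320−2780)/9320 = 0.7017.
Squared: 0.7258; 0.6373; 0.4924.
Sum = 1.855450; P₂ = 1.855450 / 5 = 0.3711.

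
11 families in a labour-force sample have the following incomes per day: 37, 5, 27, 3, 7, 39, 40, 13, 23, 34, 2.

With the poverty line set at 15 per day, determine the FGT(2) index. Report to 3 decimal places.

0.194

Poor units: 2, 3, 5, 7, 13 (q = 5 of N = 11).
Relative gaps: (15−2)/15 = 0.8667; (15−3)/15 = 0.8000; (15−5)/15 = 0.6667; (15−7)/15 = 0.5333; (15−13)/15 = 0.1333.
Squared: 0.7511; 0.6400; 0.4444; 0.2844; 0.0178.
Sum = 2.137778; P₂ = 2.137778 / 11 = 0.194.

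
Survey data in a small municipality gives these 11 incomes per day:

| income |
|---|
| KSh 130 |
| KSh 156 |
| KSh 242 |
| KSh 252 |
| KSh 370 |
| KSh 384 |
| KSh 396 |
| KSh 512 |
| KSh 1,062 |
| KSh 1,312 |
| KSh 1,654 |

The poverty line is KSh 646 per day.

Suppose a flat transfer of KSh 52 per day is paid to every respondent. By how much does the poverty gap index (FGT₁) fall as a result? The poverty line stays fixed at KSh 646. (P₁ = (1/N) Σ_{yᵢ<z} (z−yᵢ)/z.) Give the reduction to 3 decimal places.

Before: below the line — KSh 130, KSh 156, KSh 242, KSh 252, KSh 370, KSh 384, KSh 396, KSh 512; poverty gap index (FGT₁) = 0.38362.
After the KSh 52 transfer: below the line — KSh 182, KSh 208, KSh 294, KSh 304, KSh 422, KSh 436, KSh 448, KSh 564; poverty gap index (FGT₁) = 0.32508.
Reduction = 0.38362 − 0.32508 = 0.059.

0.059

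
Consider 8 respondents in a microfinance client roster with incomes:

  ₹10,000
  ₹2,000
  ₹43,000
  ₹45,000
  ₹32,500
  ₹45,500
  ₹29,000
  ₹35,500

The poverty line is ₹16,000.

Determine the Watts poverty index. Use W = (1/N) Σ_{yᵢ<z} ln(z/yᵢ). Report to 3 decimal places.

0.319

Below the line: ₹2,000, ₹10,000 (q = 2 of N = 8).
Log gaps: ln(16000/2000) = 2.0794; ln(16000/10000) = 0.4700.
W = 2.549445 / 8 = 0.319.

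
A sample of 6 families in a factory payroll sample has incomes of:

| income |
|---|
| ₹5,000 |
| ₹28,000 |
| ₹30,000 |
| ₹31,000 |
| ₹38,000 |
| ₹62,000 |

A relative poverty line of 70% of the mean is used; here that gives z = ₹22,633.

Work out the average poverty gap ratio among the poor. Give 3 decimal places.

0.779

Incomes under z: ₹5,000 (q = 1 of N = 6).
Shortfall ratios (z−y)/z: 0.7791; sum = 0.779084.
The income-gap ratio divides by q (the poor only): 0.779084 / 1 = 0.779.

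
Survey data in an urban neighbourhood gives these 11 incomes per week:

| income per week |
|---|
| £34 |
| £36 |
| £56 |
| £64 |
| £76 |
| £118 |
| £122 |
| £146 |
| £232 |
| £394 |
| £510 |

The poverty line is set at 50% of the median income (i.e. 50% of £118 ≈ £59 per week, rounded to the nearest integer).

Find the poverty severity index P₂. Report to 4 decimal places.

Below the line: £34, £36, £56 (q = 3 of N = 11).
Relative gaps: (59−34)/59 = 0.4237; (59−36)/59 = 0.3898; (59−56)/59 = 0.0508.
Squared: 0.1795; 0.1520; 0.0026.
Sum = 0.334099; P₂ = 0.334099 / 11 = 0.0304.

0.0304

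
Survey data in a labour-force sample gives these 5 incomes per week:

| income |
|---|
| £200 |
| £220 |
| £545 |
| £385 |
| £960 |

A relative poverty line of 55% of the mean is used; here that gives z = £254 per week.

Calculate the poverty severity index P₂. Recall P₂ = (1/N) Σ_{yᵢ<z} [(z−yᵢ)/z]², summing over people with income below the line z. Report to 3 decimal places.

Below z: £200, £220 (q = 2 of N = 5).
Normalized shortfalls: (254−200)/254 = 0.2126; (254−220)/254 = 0.1339.
Squared: 0.0452; 0.0179.
Sum = 0.063116; P₂ = 0.063116 / 5 = 0.013.

0.013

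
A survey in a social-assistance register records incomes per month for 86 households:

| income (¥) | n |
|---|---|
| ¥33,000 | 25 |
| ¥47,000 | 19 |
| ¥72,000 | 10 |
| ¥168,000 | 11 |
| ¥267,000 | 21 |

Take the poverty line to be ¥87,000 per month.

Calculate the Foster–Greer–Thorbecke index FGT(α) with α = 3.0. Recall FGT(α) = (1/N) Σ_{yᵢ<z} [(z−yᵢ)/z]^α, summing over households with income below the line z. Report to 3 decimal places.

Poor units: 25×¥33,000, 19×¥47,000, 10×¥72,000 (q = 54 of N = 86).
Relative gaps: (87000−33000)/87000 = 0.6207 (×25); (87000−47000)/87000 = 0.4598 (×19); (87000−72000)/87000 = 0.1724 (×10).
Raised to α = 3.0: 0.23912 (×25); 0.09719 (×19); 0.00513 (×10).
Sum = 7.875970; FGT(3.0) = 7.875970 / 86 = 0.092.

0.092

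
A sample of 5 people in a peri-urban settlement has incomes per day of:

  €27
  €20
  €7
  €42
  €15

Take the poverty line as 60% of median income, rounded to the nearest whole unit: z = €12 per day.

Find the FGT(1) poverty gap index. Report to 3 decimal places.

Below the line: €7 (q = 1 of N = 5).
Shortfall ratios: (12−7)/12 = 0.4167.
Σ = 0.416667. Dividing by the full population N = 5 gives P₁ = 0.083.

0.083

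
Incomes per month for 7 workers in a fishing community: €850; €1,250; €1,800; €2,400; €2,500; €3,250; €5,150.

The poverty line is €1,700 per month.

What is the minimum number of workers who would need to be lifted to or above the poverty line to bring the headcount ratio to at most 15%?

Currently q = 2 of N = 7 are below the line (H = 0.286).
A headcount ratio of at most 15% allows at most ⌊0.15 × 7⌋ = 1 poor workers.
So at least 2 − 1 = 1 must be lifted.

1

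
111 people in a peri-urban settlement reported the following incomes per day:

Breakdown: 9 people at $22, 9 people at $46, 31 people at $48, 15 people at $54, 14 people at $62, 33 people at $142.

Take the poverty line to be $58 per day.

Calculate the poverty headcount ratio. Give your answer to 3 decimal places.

0.577

64 of the 111 people have income below $58.
H = 64/111 = 0.577.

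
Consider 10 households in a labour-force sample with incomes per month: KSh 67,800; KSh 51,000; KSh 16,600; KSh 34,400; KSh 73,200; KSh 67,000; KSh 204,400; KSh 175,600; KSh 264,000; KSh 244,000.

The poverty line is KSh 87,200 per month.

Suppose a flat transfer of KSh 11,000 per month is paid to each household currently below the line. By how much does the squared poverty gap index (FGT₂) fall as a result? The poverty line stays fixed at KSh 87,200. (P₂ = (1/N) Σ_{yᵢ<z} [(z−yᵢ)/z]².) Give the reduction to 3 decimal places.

0.052

Before: below the line — KSh 16,600, KSh 34,400, KSh 51,000, KSh 67,000, KSh 67,800, KSh 73,200; squared poverty gap index (FGT₂) = 0.13234.
After the KSh 11,000 transfer: below the line — KSh 27,600, KSh 45,400, KSh 62,000, KSh 78,000, KSh 78,800, KSh 84,200; squared poverty gap index (FGT₂) = 0.08020.
Reduction = 0.13234 − 0.08020 = 0.052.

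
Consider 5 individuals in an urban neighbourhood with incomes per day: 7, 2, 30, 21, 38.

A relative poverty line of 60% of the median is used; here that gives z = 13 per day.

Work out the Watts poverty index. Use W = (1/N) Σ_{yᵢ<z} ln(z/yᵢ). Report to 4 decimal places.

Poor units: 2, 7 (q = 2 of N = 5).
ln(z/y) terms: ln(13/2) = 1.8718; ln(13/7) = 0.6190.
W = 2.490841 / 5 = 0.4982.

0.4982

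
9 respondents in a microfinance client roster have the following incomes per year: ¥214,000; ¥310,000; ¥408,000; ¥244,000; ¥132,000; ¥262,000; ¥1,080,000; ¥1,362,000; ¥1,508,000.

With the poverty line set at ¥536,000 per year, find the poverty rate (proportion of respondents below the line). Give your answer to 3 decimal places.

6 of the 9 respondents have income below ¥536,000.
H = 6/9 = 0.667.

0.667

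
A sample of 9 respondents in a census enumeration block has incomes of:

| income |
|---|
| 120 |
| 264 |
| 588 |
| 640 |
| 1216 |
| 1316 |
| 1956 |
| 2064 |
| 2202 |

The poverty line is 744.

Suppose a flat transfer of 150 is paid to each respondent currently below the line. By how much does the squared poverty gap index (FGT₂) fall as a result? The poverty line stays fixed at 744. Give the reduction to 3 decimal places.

0.064

Before: below the line — 120, 264, 588, 640; squared poverty gap index (FGT₂) = 0.13146.
After the 150 transfer: below the line — 270, 414, 738; squared poverty gap index (FGT₂) = 0.06697.
Reduction = 0.13146 − 0.06697 = 0.064.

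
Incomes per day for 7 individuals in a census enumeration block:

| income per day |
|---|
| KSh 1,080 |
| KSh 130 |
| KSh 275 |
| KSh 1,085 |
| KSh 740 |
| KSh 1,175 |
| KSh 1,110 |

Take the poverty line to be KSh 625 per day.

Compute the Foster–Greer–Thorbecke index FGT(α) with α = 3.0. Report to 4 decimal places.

0.0961

Poor units: KSh 130, KSh 275 (q = 2 of N = 7).
Relative gaps: (625−130)/625 = 0.7920; (625−275)/625 = 0.5600.
Raised to α = 3.0: 0.49679; 0.17562.
Sum = 0.672409; FGT(3.0) = 0.672409 / 7 = 0.0961.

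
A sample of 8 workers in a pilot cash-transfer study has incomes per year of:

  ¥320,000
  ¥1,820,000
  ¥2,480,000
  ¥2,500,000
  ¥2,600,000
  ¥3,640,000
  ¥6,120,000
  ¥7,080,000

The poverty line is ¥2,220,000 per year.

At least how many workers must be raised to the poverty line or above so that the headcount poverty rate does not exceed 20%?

Currently q = 2 of N = 8 are below the line (H = 0.250).
A headcount ratio of at most 20% allows at most ⌊0.20 × 8⌋ = 1 poor workers.
So at least 2 − 1 = 1 must be lifted.

1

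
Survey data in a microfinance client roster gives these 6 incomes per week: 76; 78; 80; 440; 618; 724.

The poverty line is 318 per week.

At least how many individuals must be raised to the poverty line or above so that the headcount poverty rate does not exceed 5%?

3

3 of the 6 individuals are poor, so H = 3/6 = 0.500.
A headcount ratio of at most 5% allows at most ⌊0.05 × 6⌋ = 0 poor individuals.
So at least 3 − 0 = 3 must be lifted.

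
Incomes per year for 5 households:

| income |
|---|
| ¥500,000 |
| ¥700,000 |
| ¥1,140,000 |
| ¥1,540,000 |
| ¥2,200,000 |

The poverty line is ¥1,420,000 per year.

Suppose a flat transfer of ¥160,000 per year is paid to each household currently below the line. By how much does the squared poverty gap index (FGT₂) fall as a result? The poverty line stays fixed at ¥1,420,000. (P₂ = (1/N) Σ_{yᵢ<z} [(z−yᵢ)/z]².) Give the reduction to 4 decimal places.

Before: below the line — ¥500,000, ¥700,000, ¥1,140,000; squared poverty gap index (FGT₂) = 0.143146.
After the ¥160,000 transfer: below the line — ¥660,000, ¥860,000, ¥1,300,000; squared poverty gap index (FGT₂) = 0.089823.
Reduction = 0.143146 − 0.089823 = 0.0533.

0.0533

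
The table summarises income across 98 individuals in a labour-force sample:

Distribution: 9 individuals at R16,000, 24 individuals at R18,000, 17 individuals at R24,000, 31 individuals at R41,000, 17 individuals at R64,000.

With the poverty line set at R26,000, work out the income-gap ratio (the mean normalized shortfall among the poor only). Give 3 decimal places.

Poor units: 9×R16,000, 24×R18,000, 17×R24,000 (q = 50 of N = 98).
Shortfall ratios (z−y)/z: 0.3846 (×9), 0.3077 (×24), 0.0769 (×17); sum = 12.153846.
I averages over the q = 50 poor units only: 12.153846 / 50 = 0.243.

0.243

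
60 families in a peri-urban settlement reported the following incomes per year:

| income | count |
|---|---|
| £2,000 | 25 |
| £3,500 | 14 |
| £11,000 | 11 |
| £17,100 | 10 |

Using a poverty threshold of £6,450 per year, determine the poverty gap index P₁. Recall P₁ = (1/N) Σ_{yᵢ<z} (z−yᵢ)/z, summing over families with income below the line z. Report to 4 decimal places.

Poor units: 25×£2,000, 14×£3,500 (q = 39 of N = 60).
Relative gaps: (6450−2000)/6450 = 0.6899 (×25); (6450−3500)/6450 = 0.4574 (×14).
Sum of shortfalls = 23.651163; P₁ averages over all N: 23.651163 / 60 = 0.3942.

0.3942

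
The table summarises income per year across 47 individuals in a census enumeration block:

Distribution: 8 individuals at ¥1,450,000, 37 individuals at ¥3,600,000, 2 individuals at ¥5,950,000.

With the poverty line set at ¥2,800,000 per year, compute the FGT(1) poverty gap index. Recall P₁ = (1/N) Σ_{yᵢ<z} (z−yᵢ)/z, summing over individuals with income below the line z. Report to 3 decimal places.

0.082

Below z: 8×¥1,450,000 (q = 8 of N = 47).
Gap ratios (z−y)/z: (2800000−1450000)/2800000 = 0.4821 (×8).
Σ = 3.857143. Dividing by the full population N = 47 gives P₁ = 0.082.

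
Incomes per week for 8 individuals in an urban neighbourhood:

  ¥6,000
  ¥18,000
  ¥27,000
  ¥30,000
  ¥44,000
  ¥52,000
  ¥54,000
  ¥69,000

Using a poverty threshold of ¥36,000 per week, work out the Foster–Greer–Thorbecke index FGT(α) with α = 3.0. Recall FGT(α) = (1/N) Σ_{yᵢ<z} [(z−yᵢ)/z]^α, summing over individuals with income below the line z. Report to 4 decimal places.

0.0905

Incomes under z: ¥6,000, ¥18,000, ¥27,000, ¥30,000 (q = 4 of N = 8).
Shortfall ratios: (36000−6000)/36000 = 0.8333; (36000−18000)/36000 = 0.5000; (36000−27000)/36000 = 0.2500; (36000−30000)/36000 = 0.1667.
Raised to α = 3.0: 0.57870; 0.12500; 0.01562; 0.00463.
Sum = 0.723958; FGT(3.0) = 0.723958 / 8 = 0.0905.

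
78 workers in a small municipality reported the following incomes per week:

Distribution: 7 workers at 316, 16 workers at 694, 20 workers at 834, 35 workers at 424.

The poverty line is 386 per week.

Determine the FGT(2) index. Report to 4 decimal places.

0.0030

Incomes under z: 7×316 (q = 7 of N = 78).
Normalized shortfalls: (386−316)/386 = 0.1813 (×7).
Squared: 0.0329 (×7).
Sum = 0.230208; P₂ = 0.230208 / 78 = 0.0030.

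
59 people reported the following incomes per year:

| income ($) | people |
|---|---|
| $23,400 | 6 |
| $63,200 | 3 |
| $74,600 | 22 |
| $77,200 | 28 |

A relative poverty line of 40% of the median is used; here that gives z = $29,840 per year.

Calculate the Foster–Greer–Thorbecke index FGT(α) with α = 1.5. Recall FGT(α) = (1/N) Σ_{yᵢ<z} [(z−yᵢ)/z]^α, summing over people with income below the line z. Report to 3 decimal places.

0.010

Below the line: 6×$23,400 (q = 6 of N = 59).
Gap ratios (z−y)/z: (29840−23400)/29840 = 0.2158 (×6).
Raised to α = 1.5: 0.10026 (×6).
Sum = 0.601564; FGT(1.5) = 0.601564 / 59 = 0.010.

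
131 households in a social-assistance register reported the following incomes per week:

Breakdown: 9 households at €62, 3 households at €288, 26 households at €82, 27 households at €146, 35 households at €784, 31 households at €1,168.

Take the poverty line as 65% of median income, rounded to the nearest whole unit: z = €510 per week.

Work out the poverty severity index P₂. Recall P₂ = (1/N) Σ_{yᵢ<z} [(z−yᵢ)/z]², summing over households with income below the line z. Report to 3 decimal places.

0.302

Below the line: 9×€62, 26×€82, 27×€146, 3×€288 (q = 65 of N = 131).
Normalized shortfalls: (510−62)/510 = 0.8784 (×9); (510−82)/510 = 0.8392 (×26); (510−146)/510 = 0.7137 (×27); (510−288)/510 = 0.4353 (×3).
Squared: 0.7716 (×9); 0.7043 (×26); 0.5094 (×27); 0.1895 (×3).
Sum = 39.578485; P₂ = 39.578485 / 131 = 0.302.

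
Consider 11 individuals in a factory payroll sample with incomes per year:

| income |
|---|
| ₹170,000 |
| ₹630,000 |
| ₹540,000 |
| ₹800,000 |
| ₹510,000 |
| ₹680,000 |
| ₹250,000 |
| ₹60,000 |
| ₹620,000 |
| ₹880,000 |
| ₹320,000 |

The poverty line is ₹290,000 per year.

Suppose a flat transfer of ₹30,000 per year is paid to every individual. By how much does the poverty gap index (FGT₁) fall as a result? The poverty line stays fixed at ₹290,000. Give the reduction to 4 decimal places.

Before: below the line — ₹60,000, ₹170,000, ₹250,000; poverty gap index (FGT₁) = 0.122257.
After the ₹30,000 transfer: below the line — ₹90,000, ₹200,000, ₹280,000; poverty gap index (FGT₁) = 0.094044.
Reduction = 0.122257 − 0.094044 = 0.0282.

0.0282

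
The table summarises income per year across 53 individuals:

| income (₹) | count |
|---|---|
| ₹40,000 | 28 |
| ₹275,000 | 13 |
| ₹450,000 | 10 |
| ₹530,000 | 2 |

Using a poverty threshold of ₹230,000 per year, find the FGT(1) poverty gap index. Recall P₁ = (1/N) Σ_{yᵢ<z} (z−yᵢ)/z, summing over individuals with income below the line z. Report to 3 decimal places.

Incomes under z: 28×₹40,000 (q = 28 of N = 53).
Relative gaps: (230000−40000)/230000 = 0.8261 (×28).
Σ = 23.130435. Dividing by the full population N = 53 gives P₁ = 0.436.

0.436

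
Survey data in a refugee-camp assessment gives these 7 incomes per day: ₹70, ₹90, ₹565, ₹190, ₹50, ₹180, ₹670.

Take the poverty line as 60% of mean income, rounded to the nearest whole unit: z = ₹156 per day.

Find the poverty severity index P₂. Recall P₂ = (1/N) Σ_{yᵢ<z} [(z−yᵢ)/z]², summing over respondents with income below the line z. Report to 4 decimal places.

Poor units: ₹50, ₹70, ₹90 (q = 3 of N = 7).
Normalized shortfalls: (156−50)/156 = 0.6795; (156−70)/156 = 0.5513; (156−90)/156 = 0.4231.
Squared: 0.4617; 0.3039; 0.1790.
Sum = 0.944609; P₂ = 0.944609 / 7 = 0.1349.

0.1349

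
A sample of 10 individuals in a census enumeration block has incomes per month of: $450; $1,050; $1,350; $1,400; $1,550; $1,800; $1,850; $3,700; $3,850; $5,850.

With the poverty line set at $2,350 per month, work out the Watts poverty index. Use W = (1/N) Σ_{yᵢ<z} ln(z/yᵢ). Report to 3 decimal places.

0.445

Below z: $450, $1,050, $1,350, $1,400, $1,550, $1,800, $1,850 (q = 7 of N = 10).
Log gaps: ln(2350/450) = 1.6529; ln(2350/1050) = 0.8056; ln(2350/1350) = 0.5543; ln(2350/1400) = 0.5179; ln(2350/1550) = 0.4162; ln(2350/1800) = 0.2666; ln(2350/1850) = 0.2392.
W = 4.452821 / 10 = 0.445.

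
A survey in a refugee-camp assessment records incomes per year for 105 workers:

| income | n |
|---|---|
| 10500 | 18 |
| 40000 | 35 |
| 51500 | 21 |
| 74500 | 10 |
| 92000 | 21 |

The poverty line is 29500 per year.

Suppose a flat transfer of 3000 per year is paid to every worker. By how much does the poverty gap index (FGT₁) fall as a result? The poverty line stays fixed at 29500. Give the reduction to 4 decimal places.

0.0174

Before: below the line — 18×10500; poverty gap index (FGT₁) = 0.110412.
After the 3000 transfer: below the line — 18×13500; poverty gap index (FGT₁) = 0.092978.
Reduction = 0.110412 − 0.092978 = 0.0174.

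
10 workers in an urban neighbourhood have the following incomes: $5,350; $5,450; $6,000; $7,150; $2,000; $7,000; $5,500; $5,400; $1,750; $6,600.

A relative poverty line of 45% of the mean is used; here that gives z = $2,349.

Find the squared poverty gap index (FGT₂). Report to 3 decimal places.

Incomes under z: $1,750, $2,000 (q = 2 of N = 10).
Relative gaps: (2349−1750)/2349 = 0.2550; (2349−2000)/2349 = 0.1486.
Squared: 0.0650; 0.0221.
Sum = 0.087100; P₂ = 0.087100 / 10 = 0.009.

0.009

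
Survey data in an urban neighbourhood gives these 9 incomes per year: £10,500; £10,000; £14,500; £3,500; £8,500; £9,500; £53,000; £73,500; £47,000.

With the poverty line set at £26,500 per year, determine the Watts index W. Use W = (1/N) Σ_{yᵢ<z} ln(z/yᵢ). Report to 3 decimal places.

0.743

Incomes under z: £3,500, £8,500, £9,500, £10,000, £10,500, £14,500 (q = 6 of N = 9).
ln(z/y) terms: ln(26500/3500) = 2.0244; ln(26500/8500) = 1.1371; ln(26500/9500) = 1.0259; ln(26500/10000) = 0.9746; ln(26500/10500) = 0.9258; ln(26500/14500) = 0.6030.
W = 6.690638 / 9 = 0.743.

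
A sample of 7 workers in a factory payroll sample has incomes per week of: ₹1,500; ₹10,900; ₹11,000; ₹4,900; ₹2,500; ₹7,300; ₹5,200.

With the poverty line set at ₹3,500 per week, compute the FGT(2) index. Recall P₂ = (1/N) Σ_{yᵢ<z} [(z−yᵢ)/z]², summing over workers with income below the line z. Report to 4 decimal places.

0.0583

Incomes under z: ₹1,500, ₹2,500 (q = 2 of N = 7).
Gap ratios (z−y)/z: (3500−1500)/3500 = 0.5714; (3500−2500)/3500 = 0.2857.
Squared: 0.3265; 0.0816.
Sum = 0.408163; P₂ = 0.408163 / 7 = 0.0583.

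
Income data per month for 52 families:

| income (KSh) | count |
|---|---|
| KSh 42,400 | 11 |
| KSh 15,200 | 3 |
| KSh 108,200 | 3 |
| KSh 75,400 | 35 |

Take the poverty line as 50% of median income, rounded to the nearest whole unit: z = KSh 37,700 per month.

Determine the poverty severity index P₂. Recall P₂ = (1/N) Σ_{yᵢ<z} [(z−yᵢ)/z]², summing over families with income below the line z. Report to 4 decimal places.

0.0205

Below z: 3×KSh 15,200 (q = 3 of N = 52).
Relative gaps: (37700−15200)/37700 = 0.5968 (×3).
Squared: 0.3562 (×3).
Sum = 1.068572; P₂ = 1.068572 / 52 = 0.0205.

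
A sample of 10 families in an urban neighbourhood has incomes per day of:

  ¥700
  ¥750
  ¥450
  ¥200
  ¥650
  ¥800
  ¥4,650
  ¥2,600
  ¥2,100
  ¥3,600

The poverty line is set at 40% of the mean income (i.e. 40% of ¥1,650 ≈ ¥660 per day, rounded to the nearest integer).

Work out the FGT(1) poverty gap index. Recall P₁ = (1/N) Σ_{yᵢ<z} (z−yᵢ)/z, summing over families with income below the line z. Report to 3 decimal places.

0.103

Below z: ¥200, ¥450, ¥650 (q = 3 of N = 10).
Gap ratios (z−y)/z: (660−200)/660 = 0.6970; (660−450)/660 = 0.3182; (660−650)/660 = 0.0152.
Σ = 1.030303. Dividing by the full population N = 10 gives P₁ = 0.103.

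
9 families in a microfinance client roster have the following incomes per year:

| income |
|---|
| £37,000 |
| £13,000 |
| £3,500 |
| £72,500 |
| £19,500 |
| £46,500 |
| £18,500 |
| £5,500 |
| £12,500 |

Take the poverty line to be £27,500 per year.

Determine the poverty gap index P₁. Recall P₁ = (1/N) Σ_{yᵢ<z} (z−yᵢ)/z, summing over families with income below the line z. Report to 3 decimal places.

Below the line: £3,500, £5,500, £12,500, £13,000, £18,500, £19,500 (q = 6 of N = 9).
Shortfall ratios: (27500−3500)/27500 = 0.8727; (27500−5500)/27500 = 0.8000; (27500−12500)/27500 = 0.5455; (27500−13000)/27500 = 0.5273; (27500−18500)/27500 = 0.3273; (27500−19500)/27500 = 0.2909.
Sum of shortfalls = 3.363636; P₁ averages over all N: 3.363636 / 9 = 0.374.

0.374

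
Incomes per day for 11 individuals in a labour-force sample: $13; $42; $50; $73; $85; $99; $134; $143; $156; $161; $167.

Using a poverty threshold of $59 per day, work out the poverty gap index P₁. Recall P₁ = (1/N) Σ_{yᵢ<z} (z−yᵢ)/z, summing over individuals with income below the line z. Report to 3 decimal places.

Poor units: $13, $42, $50 (q = 3 of N = 11).
Gap ratios (z−y)/z: (59−13)/59 = 0.7797; (59−42)/59 = 0.2881; (59−50)/59 = 0.1525.
Sum of shortfalls = 1.220339; P₁ averages over all N: 1.220339 / 11 = 0.111.

0.111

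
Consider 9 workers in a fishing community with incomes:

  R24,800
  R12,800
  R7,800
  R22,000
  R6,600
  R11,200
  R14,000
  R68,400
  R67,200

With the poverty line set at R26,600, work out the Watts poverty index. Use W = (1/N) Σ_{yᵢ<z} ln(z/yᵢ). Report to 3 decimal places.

0.569

Below the line: R6,600, R7,800, R11,200, R12,800, R14,000, R22,000, R24,800 (q = 7 of N = 9).
Log shortfalls: ln(26600/6600) = 1.3938; ln(26600/7800) = 1.2268; ln(26600/11200) = 0.8650; ln(26600/12800) = 0.7315; ln(26600/14000) = 0.6419; ln(26600/22000) = 0.1899; ln(26600/24800) = 0.0701.
W = 5.118883 / 9 = 0.569.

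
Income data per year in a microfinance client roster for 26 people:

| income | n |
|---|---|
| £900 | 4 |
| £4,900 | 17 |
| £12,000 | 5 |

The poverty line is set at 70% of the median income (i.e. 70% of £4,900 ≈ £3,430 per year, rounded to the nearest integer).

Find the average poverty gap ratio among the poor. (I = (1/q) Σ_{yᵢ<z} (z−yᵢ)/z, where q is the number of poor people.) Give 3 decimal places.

Below z: 4×£900 (q = 4 of N = 26).
Shortfall ratios (z−y)/z: 0.7376 (×4); sum = 2.950437.
I averages over the q = 4 poor units only: 2.950437 / 4 = 0.738.

0.738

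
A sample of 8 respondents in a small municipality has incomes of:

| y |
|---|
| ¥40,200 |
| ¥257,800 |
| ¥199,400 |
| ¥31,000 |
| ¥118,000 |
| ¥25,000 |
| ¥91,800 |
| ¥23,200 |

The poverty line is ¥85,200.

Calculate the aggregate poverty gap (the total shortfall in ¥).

¥221,400

Below z: ¥23,200, ¥25,000, ¥31,000, ¥40,200 (q = 4 of N = 8).
Individual gaps: 85200−23200 = 62000; 85200−25000 = 60200; 85200−31000 = 54200; 85200−40200 = 45000.
Aggregate gap = ¥221,400.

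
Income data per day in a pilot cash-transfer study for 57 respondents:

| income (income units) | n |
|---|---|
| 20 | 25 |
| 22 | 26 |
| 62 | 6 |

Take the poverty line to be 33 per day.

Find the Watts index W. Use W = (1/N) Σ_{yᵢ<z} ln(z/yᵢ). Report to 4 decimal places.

Poor units: 25×20, 26×22 (q = 51 of N = 57).
ln(z/y) terms: ln(33/20) = 0.5008 (×25); ln(33/22) = 0.4055 (×26).
W = 23.061475 / 57 = 0.4046.

0.4046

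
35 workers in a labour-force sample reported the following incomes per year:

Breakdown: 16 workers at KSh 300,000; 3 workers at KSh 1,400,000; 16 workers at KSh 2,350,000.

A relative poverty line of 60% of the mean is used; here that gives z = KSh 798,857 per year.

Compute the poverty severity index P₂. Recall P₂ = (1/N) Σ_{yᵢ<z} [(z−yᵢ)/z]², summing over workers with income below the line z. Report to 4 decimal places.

Incomes under z: 16×KSh 300,000 (q = 16 of N = 35).
Gap ratios (z−y)/z: (798857−300000)/798857 = 0.6245 (×16).
Squared: 0.3900 (×16).
Sum = 6.239274; P₂ = 6.239274 / 35 = 0.1783.

0.1783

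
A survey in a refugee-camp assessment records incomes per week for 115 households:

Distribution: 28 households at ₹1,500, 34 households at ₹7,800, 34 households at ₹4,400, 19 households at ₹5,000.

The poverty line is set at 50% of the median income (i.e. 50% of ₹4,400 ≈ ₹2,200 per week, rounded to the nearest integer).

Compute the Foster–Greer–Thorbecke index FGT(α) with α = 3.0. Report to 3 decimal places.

Poor units: 28×₹1,500 (q = 28 of N = 115).
Shortfall ratios: (2200−1500)/2200 = 0.3182 (×28).
Raised to α = 3.0: 0.03221 (×28).
Sum = 0.901953; FGT(3.0) = 0.901953 / 115 = 0.008.

0.008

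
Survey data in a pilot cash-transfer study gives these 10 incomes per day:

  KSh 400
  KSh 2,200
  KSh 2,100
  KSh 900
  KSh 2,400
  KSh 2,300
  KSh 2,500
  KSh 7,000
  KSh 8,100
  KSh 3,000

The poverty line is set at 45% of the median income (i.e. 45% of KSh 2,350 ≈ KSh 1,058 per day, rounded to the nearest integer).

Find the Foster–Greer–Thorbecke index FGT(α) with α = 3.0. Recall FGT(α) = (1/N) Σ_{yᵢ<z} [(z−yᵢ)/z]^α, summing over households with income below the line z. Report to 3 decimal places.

0.024

Below z: KSh 400, KSh 900 (q = 2 of N = 10).
Shortfall ratios: (1058−400)/1058 = 0.6219; (1058−900)/1058 = 0.1493.
Raised to α = 3.0: 0.24056; 0.00333.
Sum = 0.243889; FGT(3.0) = 0.243889 / 10 = 0.024.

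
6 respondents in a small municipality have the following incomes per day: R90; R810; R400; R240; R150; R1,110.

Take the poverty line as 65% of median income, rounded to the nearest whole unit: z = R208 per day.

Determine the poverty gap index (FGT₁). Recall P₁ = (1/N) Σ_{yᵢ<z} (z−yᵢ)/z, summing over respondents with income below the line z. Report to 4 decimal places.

Below the line: R90, R150 (q = 2 of N = 6).
Shortfall ratios: (208−90)/208 = 0.5673; (208−150)/208 = 0.2788.
Σ = 0.846154. Dividing by the full population N = 6 gives P₁ = 0.1410.

0.1410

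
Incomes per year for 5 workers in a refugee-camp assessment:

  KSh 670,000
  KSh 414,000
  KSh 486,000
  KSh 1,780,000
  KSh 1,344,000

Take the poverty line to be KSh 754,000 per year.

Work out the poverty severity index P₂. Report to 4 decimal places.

Incomes under z: KSh 414,000, KSh 486,000, KSh 670,000 (q = 3 of N = 5).
Normalized shortfalls: (754000−414000)/754000 = 0.4509; (754000−486000)/754000 = 0.3554; (754000−670000)/754000 = 0.1114.
Squared: 0.2033; 0.1263; 0.0124.
Sum = 0.342084; P₂ = 0.342084 / 5 = 0.0684.

0.0684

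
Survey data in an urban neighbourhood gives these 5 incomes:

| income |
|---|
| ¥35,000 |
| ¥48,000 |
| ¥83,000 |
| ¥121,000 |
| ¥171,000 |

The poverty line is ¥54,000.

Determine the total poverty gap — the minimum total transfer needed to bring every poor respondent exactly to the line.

Below z: ¥35,000, ¥48,000 (q = 2 of N = 5).
Individual gaps: 54000−35000 = 19000; 54000−48000 = 6000.
Aggregate gap = ¥25,000.

¥25,000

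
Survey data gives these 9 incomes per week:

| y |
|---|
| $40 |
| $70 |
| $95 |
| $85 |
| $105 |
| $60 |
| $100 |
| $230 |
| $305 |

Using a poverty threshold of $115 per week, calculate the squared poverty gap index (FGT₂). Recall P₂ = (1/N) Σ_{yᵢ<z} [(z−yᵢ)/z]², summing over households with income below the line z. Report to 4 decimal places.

Below the line: $40, $60, $70, $85, $95, $100, $105 (q = 7 of N = 9).
Relative gaps: (115−40)/115 = 0.6522; (115−60)/115 = 0.4783; (115−70)/115 = 0.3913; (115−85)/115 = 0.2609; (115−95)/115 = 0.1739; (115−100)/115 = 0.1304; (115−105)/115 = 0.0870.
Squared: 0.4253; 0.2287; 0.1531; 0.0681; 0.0302; 0.0170; 0.0076.
Sum = 0.930057; P₂ = 0.930057 / 9 = 0.1033.

0.1033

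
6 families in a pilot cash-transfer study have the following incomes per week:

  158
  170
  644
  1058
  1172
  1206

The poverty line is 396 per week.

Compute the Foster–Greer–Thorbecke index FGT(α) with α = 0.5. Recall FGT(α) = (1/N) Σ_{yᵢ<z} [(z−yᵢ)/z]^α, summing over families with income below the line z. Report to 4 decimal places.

0.2551

Below the line: 158, 170 (q = 2 of N = 6).
Shortfall ratios: (396−158)/396 = 0.6010; (396−170)/396 = 0.5707.
Raised to α = 0.5: 0.77525; 0.75545.
Sum = 1.530700; FGT(0.5) = 1.530700 / 6 = 0.2551.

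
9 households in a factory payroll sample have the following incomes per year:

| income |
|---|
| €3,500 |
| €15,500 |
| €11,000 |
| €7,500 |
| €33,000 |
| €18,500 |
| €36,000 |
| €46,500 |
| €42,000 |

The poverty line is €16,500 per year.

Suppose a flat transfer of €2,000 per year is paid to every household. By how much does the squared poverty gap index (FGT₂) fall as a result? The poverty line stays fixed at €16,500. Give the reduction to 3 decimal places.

Before: below the line — €3,500, €7,500, €11,000, €15,500; squared poverty gap index (FGT₂) = 0.11478.
After the €2,000 transfer: below the line — €5,500, €9,500, €13,000; squared poverty gap index (FGT₂) = 0.07438.
Reduction = 0.11478 − 0.07438 = 0.040.

0.040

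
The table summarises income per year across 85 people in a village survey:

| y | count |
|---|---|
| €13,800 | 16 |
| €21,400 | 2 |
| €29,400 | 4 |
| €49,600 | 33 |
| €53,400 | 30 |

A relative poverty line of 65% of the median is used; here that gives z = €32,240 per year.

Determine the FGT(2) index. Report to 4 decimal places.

Incomes under z: 16×€13,800, 2×€21,400, 4×€29,400 (q = 22 of N = 85).
Relative gaps: (32240−13800)/32240 = 0.5720 (×16); (32240−21400)/32240 = 0.3362 (×2); (32240−29400)/32240 = 0.0881 (×4).
Squared: 0.3271 (×16); 0.1130 (×2); 0.0078 (×4).
Sum = 5.491355; P₂ = 5.491355 / 85 = 0.0646.

0.0646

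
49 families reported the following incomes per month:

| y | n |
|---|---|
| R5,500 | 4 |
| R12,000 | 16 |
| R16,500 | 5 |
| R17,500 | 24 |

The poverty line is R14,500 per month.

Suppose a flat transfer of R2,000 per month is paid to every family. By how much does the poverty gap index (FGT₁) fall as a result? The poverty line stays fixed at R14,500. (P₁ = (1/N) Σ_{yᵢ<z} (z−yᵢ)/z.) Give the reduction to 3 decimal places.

0.056

Before: below the line — 4×R5,500, 16×R12,000; poverty gap index (FGT₁) = 0.10697.
After the R2,000 transfer: below the line — 4×R7,500, 16×R14,000; poverty gap index (FGT₁) = 0.05067.
Reduction = 0.10697 − 0.05067 = 0.056.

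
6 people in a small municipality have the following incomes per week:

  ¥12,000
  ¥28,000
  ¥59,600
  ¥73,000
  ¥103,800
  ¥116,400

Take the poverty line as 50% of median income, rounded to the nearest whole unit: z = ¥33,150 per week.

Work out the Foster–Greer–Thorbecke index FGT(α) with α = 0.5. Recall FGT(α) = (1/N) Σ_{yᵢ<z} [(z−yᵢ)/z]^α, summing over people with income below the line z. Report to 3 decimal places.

0.199

Below z: ¥12,000, ¥28,000 (q = 2 of N = 6).
Shortfall ratios: (33150−12000)/33150 = 0.6380; (33150−28000)/33150 = 0.1554.
Raised to α = 0.5: 0.79875; 0.39415.
Sum = 1.192905; FGT(0.5) = 1.192905 / 6 = 0.199.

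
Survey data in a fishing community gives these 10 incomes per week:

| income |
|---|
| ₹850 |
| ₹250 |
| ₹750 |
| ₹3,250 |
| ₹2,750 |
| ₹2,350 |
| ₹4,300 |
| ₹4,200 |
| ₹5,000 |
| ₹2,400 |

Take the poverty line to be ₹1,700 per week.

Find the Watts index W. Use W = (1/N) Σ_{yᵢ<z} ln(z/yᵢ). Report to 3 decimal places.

0.343

Poor units: ₹250, ₹750, ₹850 (q = 3 of N = 10).
ln(z/y) terms: ln(1700/250) = 1.9169; ln(1700/750) = 0.8183; ln(1700/850) = 0.6931.
W = 3.428380 / 10 = 0.343.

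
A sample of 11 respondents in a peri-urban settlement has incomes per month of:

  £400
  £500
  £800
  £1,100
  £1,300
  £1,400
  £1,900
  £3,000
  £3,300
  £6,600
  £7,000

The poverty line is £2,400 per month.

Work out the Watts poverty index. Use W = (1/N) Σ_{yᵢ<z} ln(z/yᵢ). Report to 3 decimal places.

0.602

Incomes under z: £400, £500, £800, £1,100, £1,300, £1,400, £1,900 (q = 7 of N = 11).
Log shortfalls: ln(2400/400) = 1.7918; ln(2400/500) = 1.5686; ln(2400/800) = 1.0986; ln(2400/1100) = 0.7802; ln(2400/1300) = 0.6131; ln(2400/1400) = 0.5390; ln(2400/1900) = 0.2336.
W = 6.624862 / 11 = 0.602.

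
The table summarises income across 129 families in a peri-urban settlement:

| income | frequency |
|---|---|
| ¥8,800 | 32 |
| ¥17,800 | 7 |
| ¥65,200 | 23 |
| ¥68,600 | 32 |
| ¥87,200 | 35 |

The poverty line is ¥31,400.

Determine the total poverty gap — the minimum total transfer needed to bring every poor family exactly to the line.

¥818,400

Incomes under z: 32×¥8,800, 7×¥17,800 (q = 39 of N = 129).
Individual gaps: 32×(31400−8800) = 723200; 7×(31400−17800) = 95200.
Aggregate gap = ¥818,400.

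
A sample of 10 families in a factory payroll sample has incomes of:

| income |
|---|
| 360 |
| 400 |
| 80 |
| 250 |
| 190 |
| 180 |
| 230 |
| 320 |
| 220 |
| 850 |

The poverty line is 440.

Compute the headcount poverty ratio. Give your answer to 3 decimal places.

0.900

9 of the 10 families have income below 440.
H = 9/10 = 0.900.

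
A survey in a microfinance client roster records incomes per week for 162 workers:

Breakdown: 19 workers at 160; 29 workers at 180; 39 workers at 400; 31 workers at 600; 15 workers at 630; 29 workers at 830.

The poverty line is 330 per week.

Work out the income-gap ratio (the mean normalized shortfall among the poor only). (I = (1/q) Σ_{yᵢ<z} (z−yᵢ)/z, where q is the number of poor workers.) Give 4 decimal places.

0.4785

Below z: 19×160, 29×180 (q = 48 of N = 162).
Relative gaps: 0.5152 (×19), 0.4545 (×29); sum = 22.969697.
The income-gap ratio divides by q (the poor only): 22.969697 / 48 = 0.4785.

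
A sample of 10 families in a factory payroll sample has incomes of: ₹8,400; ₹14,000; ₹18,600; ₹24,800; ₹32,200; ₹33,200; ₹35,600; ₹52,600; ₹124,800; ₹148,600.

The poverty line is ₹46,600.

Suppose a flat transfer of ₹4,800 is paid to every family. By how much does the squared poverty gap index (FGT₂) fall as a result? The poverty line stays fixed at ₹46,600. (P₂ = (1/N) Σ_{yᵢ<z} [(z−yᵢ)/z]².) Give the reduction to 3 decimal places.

0.063

Before: below the line — ₹8,400, ₹14,000, ₹18,600, ₹24,800, ₹32,200, ₹33,200, ₹35,600; squared poverty gap index (FGT₂) = 0.19752.
After the ₹4,800 transfer: below the line — ₹13,200, ₹18,800, ₹23,400, ₹29,600, ₹37,000, ₹38,000, ₹40,400; squared poverty gap index (FGT₂) = 0.13447.
Reduction = 0.19752 − 0.13447 = 0.063.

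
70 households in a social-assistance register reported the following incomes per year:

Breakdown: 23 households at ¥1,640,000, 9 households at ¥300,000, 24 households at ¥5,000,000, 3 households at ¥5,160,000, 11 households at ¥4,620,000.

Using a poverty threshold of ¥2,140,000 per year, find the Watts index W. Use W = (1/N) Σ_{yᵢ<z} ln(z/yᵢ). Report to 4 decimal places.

Incomes under z: 9×¥300,000, 23×¥1,640,000 (q = 32 of N = 70).
Log shortfalls: ln(2140000/300000) = 1.9648 (×9); ln(2140000/1640000) = 0.2661 (×23).
W = 23.803528 / 70 = 0.3401.

0.3401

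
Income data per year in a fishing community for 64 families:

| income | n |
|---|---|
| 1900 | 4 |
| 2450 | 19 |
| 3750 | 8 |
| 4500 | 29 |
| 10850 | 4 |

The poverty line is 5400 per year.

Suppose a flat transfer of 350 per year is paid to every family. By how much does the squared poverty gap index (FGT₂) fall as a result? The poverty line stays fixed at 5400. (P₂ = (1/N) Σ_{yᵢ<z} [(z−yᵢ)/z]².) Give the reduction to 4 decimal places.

0.0371

Before: below the line — 4×1900, 19×2450, 8×3750, 29×4500; squared poverty gap index (FGT₂) = 0.139113.
After the 350 transfer: below the line — 4×2250, 19×2800, 8×4100, 29×4850; squared poverty gap index (FGT₂) = 0.102035.
Reduction = 0.139113 − 0.102035 = 0.0371.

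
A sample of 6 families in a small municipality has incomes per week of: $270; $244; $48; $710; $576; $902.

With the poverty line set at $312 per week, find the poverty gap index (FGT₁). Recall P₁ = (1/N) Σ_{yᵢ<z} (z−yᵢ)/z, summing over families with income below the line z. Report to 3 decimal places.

Below z: $48, $244, $270 (q = 3 of N = 6).
Normalized shortfalls: (312−48)/312 = 0.8462; (312−244)/312 = 0.2179; (312−270)/312 = 0.1346.
Sum of shortfalls = 1.198718; P₁ averages over all N: 1.198718 / 6 = 0.200.

0.200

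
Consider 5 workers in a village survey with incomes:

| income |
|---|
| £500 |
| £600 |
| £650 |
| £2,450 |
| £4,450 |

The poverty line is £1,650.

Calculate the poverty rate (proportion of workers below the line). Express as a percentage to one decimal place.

3 of the 5 workers have income below £1,650.
H = 3/5 = 60.0%.

60.0%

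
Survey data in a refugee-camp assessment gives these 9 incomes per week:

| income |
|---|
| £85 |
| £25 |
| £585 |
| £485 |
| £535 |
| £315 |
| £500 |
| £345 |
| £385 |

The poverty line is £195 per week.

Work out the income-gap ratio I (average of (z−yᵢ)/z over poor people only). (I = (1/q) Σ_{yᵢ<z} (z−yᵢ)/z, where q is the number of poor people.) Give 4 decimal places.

0.7179

Incomes under z: £25, £85 (q = 2 of N = 9).
Relative gaps: 0.8718, 0.5641; sum = 1.435897.
The income-gap ratio divides by q (the poor only): 1.435897 / 2 = 0.7179.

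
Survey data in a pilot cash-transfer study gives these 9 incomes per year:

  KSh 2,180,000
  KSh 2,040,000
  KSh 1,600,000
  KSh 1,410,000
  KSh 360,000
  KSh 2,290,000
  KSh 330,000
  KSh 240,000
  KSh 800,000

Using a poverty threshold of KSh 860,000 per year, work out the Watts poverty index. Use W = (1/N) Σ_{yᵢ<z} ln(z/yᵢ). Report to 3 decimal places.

Below the line: KSh 240,000, KSh 330,000, KSh 360,000, KSh 800,000 (q = 4 of N = 9).
Log shortfalls: ln(860000/240000) = 1.2763; ln(860000/330000) = 0.9578; ln(860000/360000) = 0.8708; ln(860000/800000) = 0.0723.
W = 3.177282 / 9 = 0.353.

0.353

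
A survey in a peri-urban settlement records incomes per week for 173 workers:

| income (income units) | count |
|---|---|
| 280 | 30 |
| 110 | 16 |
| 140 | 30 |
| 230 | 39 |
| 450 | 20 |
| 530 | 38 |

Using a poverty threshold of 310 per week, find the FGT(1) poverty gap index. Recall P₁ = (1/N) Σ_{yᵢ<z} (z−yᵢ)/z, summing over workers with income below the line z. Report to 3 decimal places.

0.230

Incomes under z: 16×110, 30×140, 39×230, 30×280 (q = 115 of N = 173).
Shortfall ratios: (310−110)/310 = 0.6452 (×16); (310−140)/310 = 0.5484 (×30); (310−230)/310 = 0.2581 (×39); (310−280)/310 = 0.0968 (×30).
Sum of shortfalls = 39.741935; P₁ averages over all N: 39.741935 / 173 = 0.230.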